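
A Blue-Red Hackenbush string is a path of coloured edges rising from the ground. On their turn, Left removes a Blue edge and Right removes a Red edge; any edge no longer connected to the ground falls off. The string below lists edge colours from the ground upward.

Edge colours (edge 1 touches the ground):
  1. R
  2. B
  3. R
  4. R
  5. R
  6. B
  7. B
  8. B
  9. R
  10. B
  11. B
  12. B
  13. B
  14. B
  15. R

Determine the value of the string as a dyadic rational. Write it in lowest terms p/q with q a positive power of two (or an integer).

Recurse on prefixes of the 15-edge string R B R R R B B B R B B B B B R:
edge 1 of 15 (R): {  | 0 } => -1
edge 2 of 15 (B): { -1 | 0 } => -1/2
edge 3 of 15 (R): { -1 | -1/2; 0 } => -3/4
edge 4 of 15 (R): { -1 | -3/4; -1/2; 0 } => -7/8
edge 5 of 15 (R): { -1 | -7/8; -3/4; -1/2; 0 } => -15/16
edge 6 of 15 (B): { -1; -15/16 | -7/8; -3/4; -1/2; 0 } => -29/32
edge 7 of 15 (B): { -1; -15/16; -29/32 | -7/8; -3/4; -1/2; 0 } => -57/64
edge 8 of 15 (B): { -1; -15/16; -29/32; -57/64 | -7/8; -3/4; -1/2; 0 } => -113/128
edge 9 of 15 (R): { -1; -15/16; -29/32; -57/64 | -113/128; -7/8; -3/4; -1/2; 0 } => -227/256
edge 10 of 15 (B): { -1; -15/16; -29/32; -57/64; -227/256 | -113/128; -7/8; -3/4; -1/2; 0 } => -453/512
edge 11 of 15 (B): { -1; -15/16; -29/32; -57/64; -227/256; -453/512 | -113/128; -7/8; -3/4; -1/2; 0 } => -905/1024
edge 12 of 15 (B): { -1; -15/16; -29/32; -57/64; -227/256; -453/512; -905/1024 | -113/128; -7/8; -3/4; -1/2; 0 } => -1809/2048
edge 13 of 15 (B): { -1; -15/16; -29/32; -57/64; -227/256; -453/512; -905/1024; -1809/2048 | -113/128; -7/8; -3/4; -1/2; 0 } => -3617/4096
edge 14 of 15 (B): { -1; -15/16; -29/32; -57/64; -227/256; -453/512; -905/1024; -1809/2048; -3617/4096 | -113/128; -7/8; -3/4; -1/2; 0 } => -7233/8192
edge 15 of 15 (R): { -1; -15/16; -29/32; -57/64; -227/256; -453/512; -905/1024; -1809/2048; -3617/4096 | -7233/8192; -113/128; -7/8; -3/4; -1/2; 0 } => -14467/16384

-14467/16384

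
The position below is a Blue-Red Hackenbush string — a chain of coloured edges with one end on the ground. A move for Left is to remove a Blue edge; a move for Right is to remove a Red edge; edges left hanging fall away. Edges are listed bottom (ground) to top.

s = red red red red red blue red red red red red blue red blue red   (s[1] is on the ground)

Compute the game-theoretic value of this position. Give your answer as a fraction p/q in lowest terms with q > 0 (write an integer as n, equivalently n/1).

Prefix values for red red red red red blue red red red red red blue red blue red via {L|R} + simplicity:
r: Left { none }, Right { 0 } ⇒ simplest -1
rr: Left { none }, Right { -1; 0 } ⇒ simplest -2
rrr: Left { none }, Right { -2; -1; 0 } ⇒ simplest -3
rrrr: Left { none }, Right { -3; -2; -1; 0 } ⇒ simplest -4
rrrrr: Left { none }, Right { -4; -3; -2; -1; 0 } ⇒ simplest -5
rrrrrb: Left { -5 }, Right { -4; -3; -2; -1; 0 } ⇒ simplest -9/2
rrrrrbr: Left { -5 }, Right { -9/2; -4; -3; -2; -1; 0 } ⇒ simplest -19/4
rrrrrbrr: Left { -5 }, Right { -19/4; -9/2; -4; -3; -2; -1; 0 } ⇒ simplest -39/8
rrrrrbrrr: Left { -5 }, Right { -39/8; -19/4; -9/2; -4; -3; -2; -1; 0 } ⇒ simplest -79/16
rrrrrbrrrr: Left { -5 }, Right { -79/16; -39/8; -19/4; -9/2; -4; -3; -2; -1; 0 } ⇒ simplest -159/32
rrrrrbrrrrr: Left { -5 }, Right { -159/32; -79/16; -39/8; -19/4; -9/2; -4; -3; -2; -1; 0 } ⇒ simplest -319/64
rrrrrbrrrrrb: Left { -5; -319/64 }, Right { -159/32; -79/16; -39/8; -19/4; -9/2; -4; -3; -2; -1; 0 } ⇒ simplest -637/128
rrrrrbrrrrrbr: Left { -5; -319/64 }, Right { -637/128; -159/32; -79/16; -39/8; -19/4; -9/2; -4; -3; -2; -1; 0 } ⇒ simplest -1275/256
rrrrrbrrrrrbrb: Left { -5; -319/64; -1275/256 }, Right { -637/128; -159/32; -79/16; -39/8; -19/4; -9/2; -4; -3; -2; -1; 0 } ⇒ simplest -2549/512
rrrrrbrrrrrbrbr: Left { -5; -319/64; -1275/256 }, Right { -2549/512; -637/128; -159/32; -79/16; -39/8; -19/4; -9/2; -4; -3; -2; -1; 0 } ⇒ simplest -5099/1024

-5099/1024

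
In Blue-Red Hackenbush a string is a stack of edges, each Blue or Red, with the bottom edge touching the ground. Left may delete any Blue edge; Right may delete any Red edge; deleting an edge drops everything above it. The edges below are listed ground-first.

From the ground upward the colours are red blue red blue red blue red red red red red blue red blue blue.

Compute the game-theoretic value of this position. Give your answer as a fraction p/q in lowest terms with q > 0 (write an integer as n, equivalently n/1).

-11241/16384

Build value(s[:k]) for k = 1..15, string s = red blue red blue red blue red red red red red blue red blue blue.
r: Left {  }, Right { 0 } → simplest -1
rb: Left { -1 }, Right { 0 } → simplest -1/2
rbr: Left { -1 }, Right { -1/2; 0 } → simplest -3/4
rbrb: Left { -1; -3/4 }, Right { -1/2; 0 } → simplest -5/8
rbrbr: Left { -1; -3/4 }, Right { -5/8; -1/2; 0 } → simplest -11/16
rbrbrb: Left { -1; -3/4; -11/16 }, Right { -5/8; -1/2; 0 } → simplest -21/32
rbrbrbr: Left { -1; -3/4; -11/16 }, Right { -21/32; -5/8; -1/2; 0 } → simplest -43/64
rbrbrbrr: Left { -1; -3/4; -11/16 }, Right { -43/64; -21/32; -5/8; -1/2; 0 } → simplest -87/128
rbrbrbrrr: Left { -1; -3/4; -11/16 }, Right { -87/128; -43/64; -21/32; -5/8; -1/2; 0 } → simplest -175/256
rbrbrbrrrr: Left { -1; -3/4; -11/16 }, Right { -175/256; -87/128; -43/64; -21/32; -5/8; -1/2; 0 } → simplest -351/512
rbrbrbrrrrr: Left { -1; -3/4; -11/16 }, Right { -351/512; -175/256; -87/128; -43/64; -21/32; -5/8; -1/2; 0 } → simplest -703/1024
rbrbrbrrrrrb: Left { -1; -3/4; -11/16; -703/1024 }, Right { -351/512; -175/256; -87/128; -43/64; -21/32; -5/8; -1/2; 0 } → simplest -1405/2048
rbrbrbrrrrrbr: Left { -1; -3/4; -11/16; -703/1024 }, Right { -1405/2048; -351/512; -175/256; -87/128; -43/64; -21/32; -5/8; -1/2; 0 } → simplest -2811/4096
rbrbrbrrrrrbrb: Left { -1; -3/4; -11/16; -703/1024; -2811/4096 }, Right { -1405/2048; -351/512; -175/256; -87/128; -43/64; -21/32; -5/8; -1/2; 0 } → simplest -5621/8192
rbrbrbrrrrrbrbb: Left { -1; -3/4; -11/16; -703/1024; -2811/4096; -5621/8192 }, Right { -1405/2048; -351/512; -175/256; -87/128; -43/64; -21/32; -5/8; -1/2; 0 } → simplest -11241/16384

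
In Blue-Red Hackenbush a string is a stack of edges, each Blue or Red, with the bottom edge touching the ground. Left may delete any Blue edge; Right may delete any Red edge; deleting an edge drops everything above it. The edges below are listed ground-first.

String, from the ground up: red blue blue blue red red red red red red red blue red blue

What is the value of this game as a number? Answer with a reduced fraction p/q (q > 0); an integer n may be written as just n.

-2037/8192

Build val(s[:k]) for k = 1..14, string s = red blue blue blue red red red red red red red blue red blue.
1 of 14 · r · max L −∞ · min R 0 -> -1
2 of 14 · rb · max L -1 · min R 0 -> -1/2
3 of 14 · rbb · max L -1/2 · min R 0 -> -1/4
4 of 14 · rbbb · max L -1/4 · min R 0 -> -1/8
5 of 14 · rbbbr · max L -1/4 · min R -1/8 -> -3/16
6 of 14 · rbbbrr · max L -1/4 · min R -3/16 -> -7/32
7 of 14 · rbbbrrr · max L -1/4 · min R -7/32 -> -15/64
8 of 14 · rbbbrrrr · max L -1/4 · min R -15/64 -> -31/128
9 of 14 · rbbbrrrrr · max L -1/4 · min R -31/128 -> -63/256
10 of 14 · rbbbrrrrrr · max L -1/4 · min R -63/256 -> -127/512
11 of 14 · rbbbrrrrrrr · max L -1/4 · min R -127/512 -> -255/1024
12 of 14 · rbbbrrrrrrrb · max L -255/1024 · min R -127/512 -> -509/2048
13 of 14 · rbbbrrrrrrrbr · max L -255/1024 · min R -509/2048 -> -1019/4096
14 of 14 · rbbbrrrrrrrbrb · max L -1019/4096 · min R -509/2048 -> -2037/8192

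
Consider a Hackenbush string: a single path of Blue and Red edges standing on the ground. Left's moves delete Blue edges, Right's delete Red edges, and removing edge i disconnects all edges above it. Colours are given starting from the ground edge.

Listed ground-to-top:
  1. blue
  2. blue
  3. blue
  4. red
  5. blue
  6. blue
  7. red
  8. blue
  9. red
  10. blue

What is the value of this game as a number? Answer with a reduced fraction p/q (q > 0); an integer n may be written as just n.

363/128

Build value(s[:k]) for k = 1..10, string s = blue blue blue red blue blue red blue red blue.
b: Left { 0 }, Right { none } gives simplest 1
bb: Left { 0 1 }, Right { none } gives simplest 2
bbb: Left { 0 1 2 }, Right { none } gives simplest 3
bbbr: Left { 0 1 2 }, Right { 3 } gives simplest 5/2
bbbrb: Left { 0 1 2 5/2 }, Right { 3 } gives simplest 11/4
bbbrbb: Left { 0 1 2 5/2 11/4 }, Right { 3 } gives simplest 23/8
bbbrbbr: Left { 0 1 2 5/2 11/4 }, Right { 23/8 3 } gives simplest 45/16
bbbrbbrb: Left { 0 1 2 5/2 11/4 45/16 }, Right { 23/8 3 } gives simplest 91/32
bbbrbbrbr: Left { 0 1 2 5/2 11/4 45/16 }, Right { 91/32 23/8 3 } gives simplest 181/64
bbbrbbrbrb: Left { 0 1 2 5/2 11/4 45/16 181/64 }, Right { 91/32 23/8 3 } gives simplest 363/128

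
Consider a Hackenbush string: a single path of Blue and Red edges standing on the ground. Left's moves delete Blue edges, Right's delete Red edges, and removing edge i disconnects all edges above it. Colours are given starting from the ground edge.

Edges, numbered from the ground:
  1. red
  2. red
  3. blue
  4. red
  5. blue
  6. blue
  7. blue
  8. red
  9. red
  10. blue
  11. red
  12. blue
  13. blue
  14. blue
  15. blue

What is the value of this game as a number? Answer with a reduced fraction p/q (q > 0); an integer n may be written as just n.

-12705/8192

value_1 [r]  L=[none]  R=[0]  — -1
value_2 [rr]  L=[none]  R=[-1, 0]  — -2
value_3 [rrb]  L=[-2]  R=[-1, 0]  — -3/2
value_4 [rrbr]  L=[-2]  R=[-3/2, -1, 0]  — -7/4
value_5 [rrbrb]  L=[-2, -7/4]  R=[-3/2, -1, 0]  — -13/8
value_6 [rrbrbb]  L=[-2, -7/4, -13/8]  R=[-3/2, -1, 0]  — -25/16
value_7 [rrbrbbb]  L=[-2, -7/4, -13/8, -25/16]  R=[-3/2, -1, 0]  — -49/32
value_8 [rrbrbbbr]  L=[-2, -7/4, -13/8, -25/16]  R=[-49/32, -3/2, -1, 0]  — -99/64
value_9 [rrbrbbbrr]  L=[-2, -7/4, -13/8, -25/16]  R=[-99/64, -49/32, -3/2, -1, 0]  — -199/128
value_10 [rrbrbbbrrb]  L=[-2, -7/4, -13/8, -25/16, -199/128]  R=[-99/64, -49/32, -3/2, -1, 0]  — -397/256
value_11 [rrbrbbbrrbr]  L=[-2, -7/4, -13/8, -25/16, -199/128]  R=[-397/256, -99/64, -49/32, -3/2, -1, 0]  — -795/512
value_12 [rrbrbbbrrbrb]  L=[-2, -7/4, -13/8, -25/16, -199/128, -795/512]  R=[-397/256, -99/64, -49/32, -3/2, -1, 0]  — -1589/1024
value_13 [rrbrbbbrrbrbb]  L=[-2, -7/4, -13/8, -25/16, -199/128, -795/512, -1589/1024]  R=[-397/256, -99/64, -49/32, -3/2, -1, 0]  — -3177/2048
value_14 [rrbrbbbrrbrbbb]  L=[-2, -7/4, -13/8, -25/16, -199/128, -795/512, -1589/1024, -3177/2048]  R=[-397/256, -99/64, -49/32, -3/2, -1, 0]  — -6353/4096
value_15 [rrbrbbbrrbrbbbb]  L=[-2, -7/4, -13/8, -25/16, -199/128, -795/512, -1589/1024, -3177/2048, -6353/4096]  R=[-397/256, -99/64, -49/32, -3/2, -1, 0]  — -12705/8192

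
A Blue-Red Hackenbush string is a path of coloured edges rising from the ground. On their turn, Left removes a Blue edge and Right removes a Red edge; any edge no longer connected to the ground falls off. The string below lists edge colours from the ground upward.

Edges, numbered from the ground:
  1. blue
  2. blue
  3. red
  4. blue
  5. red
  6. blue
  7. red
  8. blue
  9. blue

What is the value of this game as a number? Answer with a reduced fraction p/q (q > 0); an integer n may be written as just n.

215/128

Build g(s[:k]) for k = 1..9, string s = blue blue red blue red blue red blue blue.
edge 1 of 9 (blue): { 0 | ∅ } = 1
edge 2 of 9 (blue): { 0; 1 | ∅ } = 2
edge 3 of 9 (red): { 0; 1 | 2 } = 3/2
edge 4 of 9 (blue): { 0; 1; 3/2 | 2 } = 7/4
edge 5 of 9 (red): { 0; 1; 3/2 | 7/4; 2 } = 13/8
edge 6 of 9 (blue): { 0; 1; 3/2; 13/8 | 7/4; 2 } = 27/16
edge 7 of 9 (red): { 0; 1; 3/2; 13/8 | 27/16; 7/4; 2 } = 53/32
edge 8 of 9 (blue): { 0; 1; 3/2; 13/8; 53/32 | 27/16; 7/4; 2 } = 107/64
edge 9 of 9 (blue): { 0; 1; 3/2; 13/8; 53/32; 107/64 | 27/16; 7/4; 2 } = 215/128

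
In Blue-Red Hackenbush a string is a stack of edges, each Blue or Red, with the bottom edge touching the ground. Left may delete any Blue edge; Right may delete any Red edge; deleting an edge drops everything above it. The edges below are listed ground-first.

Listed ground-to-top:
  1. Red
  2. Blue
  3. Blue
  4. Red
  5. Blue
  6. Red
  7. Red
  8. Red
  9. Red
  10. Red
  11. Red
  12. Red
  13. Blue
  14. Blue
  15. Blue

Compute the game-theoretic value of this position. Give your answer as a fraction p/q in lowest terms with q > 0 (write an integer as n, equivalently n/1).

-6129/16384

Build value(s[:k]) for k = 1..15, string s = Red Blue Blue Red Blue Red Red Red Red Red Red Red Blue Blue Blue.
edge 1 of 15 (Red): { (no moves) | 0 } => -1
edge 2 of 15 (Blue): { -1 | 0 } => -1/2
edge 3 of 15 (Blue): { -1, -1/2 | 0 } => -1/4
edge 4 of 15 (Red): { -1, -1/2 | -1/4, 0 } => -3/8
edge 5 of 15 (Blue): { -1, -1/2, -3/8 | -1/4, 0 } => -5/16
edge 6 of 15 (Red): { -1, -1/2, -3/8 | -5/16, -1/4, 0 } => -11/32
edge 7 of 15 (Red): { -1, -1/2, -3/8 | -11/32, -5/16, -1/4, 0 } => -23/64
edge 8 of 15 (Red): { -1, -1/2, -3/8 | -23/64, -11/32, -5/16, -1/4, 0 } => -47/128
edge 9 of 15 (Red): { -1, -1/2, -3/8 | -47/128, -23/64, -11/32, -5/16, -1/4, 0 } => -95/256
edge 10 of 15 (Red): { -1, -1/2, -3/8 | -95/256, -47/128, -23/64, -11/32, -5/16, -1/4, 0 } => -191/512
edge 11 of 15 (Red): { -1, -1/2, -3/8 | -191/512, -95/256, -47/128, -23/64, -11/32, -5/16, -1/4, 0 } => -383/1024
edge 12 of 15 (Red): { -1, -1/2, -3/8 | -383/1024, -191/512, -95/256, -47/128, -23/64, -11/32, -5/16, -1/4, 0 } => -767/2048
edge 13 of 15 (Blue): { -1, -1/2, -3/8, -767/2048 | -383/1024, -191/512, -95/256, -47/128, -23/64, -11/32, -5/16, -1/4, 0 } => -1533/4096
edge 14 of 15 (Blue): { -1, -1/2, -3/8, -767/2048, -1533/4096 | -383/1024, -191/512, -95/256, -47/128, -23/64, -11/32, -5/16, -1/4, 0 } => -3065/8192
edge 15 of 15 (Blue): { -1, -1/2, -3/8, -767/2048, -1533/4096, -3065/8192 | -383/1024, -191/512, -95/256, -47/128, -23/64, -11/32, -5/16, -1/4, 0 } => -6129/16384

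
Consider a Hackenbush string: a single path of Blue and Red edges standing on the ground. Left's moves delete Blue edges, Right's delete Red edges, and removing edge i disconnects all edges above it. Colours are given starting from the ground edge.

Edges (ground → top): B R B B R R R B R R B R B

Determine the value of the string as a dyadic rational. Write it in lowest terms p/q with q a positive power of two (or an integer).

3147/4096

v_1 [B]  L=[0]  R=[·]  = 1
v_2 [BR]  L=[0]  R=[1]  = 1/2
v_3 [BRB]  L=[0,1/2]  R=[1]  = 3/4
v_4 [BRBB]  L=[0,1/2,3/4]  R=[1]  = 7/8
v_5 [BRBBR]  L=[0,1/2,3/4]  R=[7/8,1]  = 13/16
v_6 [BRBBRR]  L=[0,1/2,3/4]  R=[13/16,7/8,1]  = 25/32
v_7 [BRBBRRR]  L=[0,1/2,3/4]  R=[25/32,13/16,7/8,1]  = 49/64
v_8 [BRBBRRRB]  L=[0,1/2,3/4,49/64]  R=[25/32,13/16,7/8,1]  = 99/128
v_9 [BRBBRRRBR]  L=[0,1/2,3/4,49/64]  R=[99/128,25/32,13/16,7/8,1]  = 197/256
v_10 [BRBBRRRBRR]  L=[0,1/2,3/4,49/64]  R=[197/256,99/128,25/32,13/16,7/8,1]  = 393/512
v_11 [BRBBRRRBRRB]  L=[0,1/2,3/4,49/64,393/512]  R=[197/256,99/128,25/32,13/16,7/8,1]  = 787/1024
v_12 [BRBBRRRBRRBR]  L=[0,1/2,3/4,49/64,393/512]  R=[787/1024,197/256,99/128,25/32,13/16,7/8,1]  = 1573/2048
v_13 [BRBBRRRBRRBRB]  L=[0,1/2,3/4,49/64,393/512,1573/2048]  R=[787/1024,197/256,99/128,25/32,13/16,7/8,1]  = 3147/4096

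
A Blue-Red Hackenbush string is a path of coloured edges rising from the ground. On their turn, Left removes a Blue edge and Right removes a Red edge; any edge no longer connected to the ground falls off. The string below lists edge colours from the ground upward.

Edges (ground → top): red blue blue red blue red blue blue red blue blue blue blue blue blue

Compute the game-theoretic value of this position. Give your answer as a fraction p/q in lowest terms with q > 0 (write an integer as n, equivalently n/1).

Build val(s[:k]) for k = 1..15, string s = red blue blue red blue red blue blue red blue blue blue blue blue blue.
val(r) = { — | 0 } → -1
val(rb) = { -1 | 0 } → -1/2
val(rbb) = { -1 -1/2 | 0 } → -1/4
val(rbbr) = { -1 -1/2 | -1/4 0 } → -3/8
val(rbbrb) = { -1 -1/2 -3/8 | -1/4 0 } → -5/16
val(rbbrbr) = { -1 -1/2 -3/8 | -5/16 -1/4 0 } → -11/32
val(rbbrbrb) = { -1 -1/2 -3/8 -11/32 | -5/16 -1/4 0 } → -21/64
val(rbbrbrbb) = { -1 -1/2 -3/8 -11/32 -21/64 | -5/16 -1/4 0 } → -41/128
val(rbbrbrbbr) = { -1 -1/2 -3/8 -11/32 -21/64 | -41/128 -5/16 -1/4 0 } → -83/256
val(rbbrbrbbrb) = { -1 -1/2 -3/8 -11/32 -21/64 -83/256 | -41/128 -5/16 -1/4 0 } → -165/512
val(rbbrbrbbrbb) = { -1 -1/2 -3/8 -11/32 -21/64 -83/256 -165/512 | -41/128 -5/16 -1/4 0 } → -329/1024
val(rbbrbrbbrbbb) = { -1 -1/2 -3/8 -11/32 -21/64 -83/256 -165/512 -329/1024 | -41/128 -5/16 -1/4 0 } → -657/2048
val(rbbrbrbbrbbbb) = { -1 -1/2 -3/8 -11/32 -21/64 -83/256 -165/512 -329/1024 -657/2048 | -41/128 -5/16 -1/4 0 } → -1313/4096
val(rbbrbrbbrbbbbb) = { -1 -1/2 -3/8 -11/32 -21/64 -83/256 -165/512 -329/1024 -657/2048 -1313/4096 | -41/128 -5/16 -1/4 0 } → -2625/8192
val(rbbrbrbbrbbbbbb) = { -1 -1/2 -3/8 -11/32 -21/64 -83/256 -165/512 -329/1024 -657/2048 -1313/4096 -2625/8192 | -41/128 -5/16 -1/4 0 } → -5249/16384

-5249/16384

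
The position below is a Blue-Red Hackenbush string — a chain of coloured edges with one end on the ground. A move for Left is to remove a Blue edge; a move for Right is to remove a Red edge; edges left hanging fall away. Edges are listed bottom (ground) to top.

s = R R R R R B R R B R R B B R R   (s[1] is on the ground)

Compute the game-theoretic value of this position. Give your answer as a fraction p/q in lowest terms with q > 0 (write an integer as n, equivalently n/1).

-4967/1024

1 of 15 · R · max L −∞ · min R 0 => -1
2 of 15 · RR · max L −∞ · min R -1 => -2
3 of 15 · RRR · max L −∞ · min R -2 => -3
4 of 15 · RRRR · max L −∞ · min R -3 => -4
5 of 15 · RRRRR · max L −∞ · min R -4 => -5
6 of 15 · RRRRRB · max L -5 · min R -4 => -9/2
7 of 15 · RRRRRBR · max L -5 · min R -9/2 => -19/4
8 of 15 · RRRRRBRR · max L -5 · min R -19/4 => -39/8
9 of 15 · RRRRRBRRB · max L -39/8 · min R -19/4 => -77/16
10 of 15 · RRRRRBRRBR · max L -39/8 · min R -77/16 => -155/32
11 of 15 · RRRRRBRRBRR · max L -39/8 · min R -155/32 => -311/64
12 of 15 · RRRRRBRRBRRB · max L -311/64 · min R -155/32 => -621/128
13 of 15 · RRRRRBRRBRRBB · max L -621/128 · min R -155/32 => -1241/256
14 of 15 · RRRRRBRRBRRBBR · max L -621/128 · min R -1241/256 => -2483/512
15 of 15 · RRRRRBRRBRRBBRR · max L -621/128 · min R -2483/512 => -4967/1024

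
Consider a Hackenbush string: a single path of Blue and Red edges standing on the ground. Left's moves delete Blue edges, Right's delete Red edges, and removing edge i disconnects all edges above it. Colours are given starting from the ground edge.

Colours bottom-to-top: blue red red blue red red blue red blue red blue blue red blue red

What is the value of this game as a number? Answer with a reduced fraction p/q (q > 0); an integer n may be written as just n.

Build val(s[:k]) for k = 1..15, string s = blue red red blue red red blue red blue red blue blue red blue red.
edge 1 of 15 (blue): { 0 | ∅ } → 1
edge 2 of 15 (red): { 0 | 1 } → 1/2
edge 3 of 15 (red): { 0 | 1/2 1 } → 1/4
edge 4 of 15 (blue): { 0 1/4 | 1/2 1 } → 3/8
edge 5 of 15 (red): { 0 1/4 | 3/8 1/2 1 } → 5/16
edge 6 of 15 (red): { 0 1/4 | 5/16 3/8 1/2 1 } → 9/32
edge 7 of 15 (blue): { 0 1/4 9/32 | 5/16 3/8 1/2 1 } → 19/64
edge 8 of 15 (red): { 0 1/4 9/32 | 19/64 5/16 3/8 1/2 1 } → 37/128
edge 9 of 15 (blue): { 0 1/4 9/32 37/128 | 19/64 5/16 3/8 1/2 1 } → 75/256
edge 10 of 15 (red): { 0 1/4 9/32 37/128 | 75/256 19/64 5/16 3/8 1/2 1 } → 149/512
edge 11 of 15 (blue): { 0 1/4 9/32 37/128 149/512 | 75/256 19/64 5/16 3/8 1/2 1 } → 299/1024
edge 12 of 15 (blue): { 0 1/4 9/32 37/128 149/512 299/1024 | 75/256 19/64 5/16 3/8 1/2 1 } → 599/2048
edge 13 of 15 (red): { 0 1/4 9/32 37/128 149/512 299/1024 | 599/2048 75/256 19/64 5/16 3/8 1/2 1 } → 1197/4096
edge 14 of 15 (blue): { 0 1/4 9/32 37/128 149/512 299/1024 1197/4096 | 599/2048 75/256 19/64 5/16 3/8 1/2 1 } → 2395/8192
edge 15 of 15 (red): { 0 1/4 9/32 37/128 149/512 299/1024 1197/4096 | 2395/8192 599/2048 75/256 19/64 5/16 3/8 1/2 1 } → 4789/16384

4789/16384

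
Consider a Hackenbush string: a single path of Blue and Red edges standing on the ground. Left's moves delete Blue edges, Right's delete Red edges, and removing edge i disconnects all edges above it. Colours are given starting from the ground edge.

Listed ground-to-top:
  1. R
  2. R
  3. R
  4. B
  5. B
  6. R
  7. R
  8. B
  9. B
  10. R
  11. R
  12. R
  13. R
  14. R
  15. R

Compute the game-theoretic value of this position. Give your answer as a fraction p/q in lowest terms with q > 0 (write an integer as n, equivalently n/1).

-9855/4096

Recurse on prefixes of the 15-edge string R R R B B R R B B R R R R R R:
G(R) = { — | 0 } so -1
G(RR) = { — | -1,0 } so -2
G(RRR) = { — | -2,-1,0 } so -3
G(RRRB) = { -3 | -2,-1,0 } so -5/2
G(RRRBB) = { -3,-5/2 | -2,-1,0 } so -9/4
G(RRRBBR) = { -3,-5/2 | -9/4,-2,-1,0 } so -19/8
G(RRRBBRR) = { -3,-5/2 | -19/8,-9/4,-2,-1,0 } so -39/16
G(RRRBBRRB) = { -3,-5/2,-39/16 | -19/8,-9/4,-2,-1,0 } so -77/32
G(RRRBBRRBB) = { -3,-5/2,-39/16,-77/32 | -19/8,-9/4,-2,-1,0 } so -153/64
G(RRRBBRRBBR) = { -3,-5/2,-39/16,-77/32 | -153/64,-19/8,-9/4,-2,-1,0 } so -307/128
G(RRRBBRRBBRR) = { -3,-5/2,-39/16,-77/32 | -307/128,-153/64,-19/8,-9/4,-2,-1,0 } so -615/256
G(RRRBBRRBBRRR) = { -3,-5/2,-39/16,-77/32 | -615/256,-307/128,-153/64,-19/8,-9/4,-2,-1,0 } so -1231/512
G(RRRBBRRBBRRRR) = { -3,-5/2,-39/16,-77/32 | -1231/512,-615/256,-307/128,-153/64,-19/8,-9/4,-2,-1,0 } so -2463/1024
G(RRRBBRRBBRRRRR) = { -3,-5/2,-39/16,-77/32 | -2463/1024,-1231/512,-615/256,-307/128,-153/64,-19/8,-9/4,-2,-1,0 } so -4927/2048
G(RRRBBRRBBRRRRRR) = { -3,-5/2,-39/16,-77/32 | -4927/2048,-2463/1024,-1231/512,-615/256,-307/128,-153/64,-19/8,-9/4,-2,-1,0 } so -9855/4096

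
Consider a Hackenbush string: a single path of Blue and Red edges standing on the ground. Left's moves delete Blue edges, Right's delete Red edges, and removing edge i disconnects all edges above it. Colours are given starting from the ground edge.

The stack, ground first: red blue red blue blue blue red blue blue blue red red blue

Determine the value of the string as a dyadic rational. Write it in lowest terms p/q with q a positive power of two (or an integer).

-2189/4096

r: Left { — }, Right { 0 } = simplest -1
rb: Left { -1 }, Right { 0 } = simplest -1/2
rbr: Left { -1 }, Right { -1/2 0 } = simplest -3/4
rbrb: Left { -1 -3/4 }, Right { -1/2 0 } = simplest -5/8
rbrbb: Left { -1 -3/4 -5/8 }, Right { -1/2 0 } = simplest -9/16
rbrbbb: Left { -1 -3/4 -5/8 -9/16 }, Right { -1/2 0 } = simplest -17/32
rbrbbbr: Left { -1 -3/4 -5/8 -9/16 }, Right { -17/32 -1/2 0 } = simplest -35/64
rbrbbbrb: Left { -1 -3/4 -5/8 -9/16 -35/64 }, Right { -17/32 -1/2 0 } = simplest -69/128
rbrbbbrbb: Left { -1 -3/4 -5/8 -9/16 -35/64 -69/128 }, Right { -17/32 -1/2 0 } = simplest -137/256
rbrbbbrbbb: Left { -1 -3/4 -5/8 -9/16 -35/64 -69/128 -137/256 }, Right { -17/32 -1/2 0 } = simplest -273/512
rbrbbbrbbbr: Left { -1 -3/4 -5/8 -9/16 -35/64 -69/128 -137/256 }, Right { -273/512 -17/32 -1/2 0 } = simplest -547/1024
rbrbbbrbbbrr: Left { -1 -3/4 -5/8 -9/16 -35/64 -69/128 -137/256 }, Right { -547/1024 -273/512 -17/32 -1/2 0 } = simplest -1095/2048
rbrbbbrbbbrrb: Left { -1 -3/4 -5/8 -9/16 -35/64 -69/128 -137/256 -1095/2048 }, Right { -547/1024 -273/512 -17/32 -1/2 0 } = simplest -2189/4096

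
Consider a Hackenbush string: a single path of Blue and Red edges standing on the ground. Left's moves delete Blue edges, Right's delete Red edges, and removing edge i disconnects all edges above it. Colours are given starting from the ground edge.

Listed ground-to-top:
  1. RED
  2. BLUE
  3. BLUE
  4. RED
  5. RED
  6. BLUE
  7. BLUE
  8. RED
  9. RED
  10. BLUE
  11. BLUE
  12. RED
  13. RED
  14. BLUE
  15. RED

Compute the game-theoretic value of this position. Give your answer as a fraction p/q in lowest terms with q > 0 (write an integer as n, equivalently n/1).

step 1: add RED to get R; options L={ — } R={ 0 } — -1
step 2: add BLUE to get RB; options L={ -1 } R={ 0 } — -1/2
step 3: add BLUE to get RBB; options L={ -1,-1/2 } R={ 0 } — -1/4
step 4: add RED to get RBBR; options L={ -1,-1/2 } R={ -1/4,0 } — -3/8
step 5: add RED to get RBBRR; options L={ -1,-1/2 } R={ -3/8,-1/4,0 } — -7/16
step 6: add BLUE to get RBBRRB; options L={ -1,-1/2,-7/16 } R={ -3/8,-1/4,0 } — -13/32
step 7: add BLUE to get RBBRRBB; options L={ -1,-1/2,-7/16,-13/32 } R={ -3/8,-1/4,0 } — -25/64
step 8: add RED to get RBBRRBBR; options L={ -1,-1/2,-7/16,-13/32 } R={ -25/64,-3/8,-1/4,0 } — -51/128
step 9: add RED to get RBBRRBBRR; options L={ -1,-1/2,-7/16,-13/32 } R={ -51/128,-25/64,-3/8,-1/4,0 } — -103/256
step 10: add BLUE to get RBBRRBBRRB; options L={ -1,-1/2,-7/16,-13/32,-103/256 } R={ -51/128,-25/64,-3/8,-1/4,0 } — -205/512
step 11: add BLUE to get RBBRRBBRRBB; options L={ -1,-1/2,-7/16,-13/32,-103/256,-205/512 } R={ -51/128,-25/64,-3/8,-1/4,0 } — -409/1024
step 12: add RED to get RBBRRBBRRBBR; options L={ -1,-1/2,-7/16,-13/32,-103/256,-205/512 } R={ -409/1024,-51/128,-25/64,-3/8,-1/4,0 } — -819/2048
step 13: add RED to get RBBRRBBRRBBRR; options L={ -1,-1/2,-7/16,-13/32,-103/256,-205/512 } R={ -819/2048,-409/1024,-51/128,-25/64,-3/8,-1/4,0 } — -1639/4096
step 14: add BLUE to get RBBRRBBRRBBRRB; options L={ -1,-1/2,-7/16,-13/32,-103/256,-205/512,-1639/4096 } R={ -819/2048,-409/1024,-51/128,-25/64,-3/8,-1/4,0 } — -3277/8192
step 15: add RED to get RBBRRBBRRBBRRBR; options L={ -1,-1/2,-7/16,-13/32,-103/256,-205/512,-1639/4096 } R={ -3277/8192,-819/2048,-409/1024,-51/128,-25/64,-3/8,-1/4,0 } — -6555/16384

-6555/16384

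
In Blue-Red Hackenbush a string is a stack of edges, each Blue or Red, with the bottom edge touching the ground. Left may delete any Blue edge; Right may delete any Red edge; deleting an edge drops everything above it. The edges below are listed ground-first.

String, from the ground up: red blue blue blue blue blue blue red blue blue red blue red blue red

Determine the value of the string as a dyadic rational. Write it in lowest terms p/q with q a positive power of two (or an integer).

Build G(s[:k]) for k = 1..15, string s = red blue blue blue blue blue blue red blue blue red blue red blue red.
step 1: add red to get r; options L={ (no moves) } R={ 0 } gives -1
step 2: add blue to get rb; options L={ -1 } R={ 0 } gives -1/2
step 3: add blue to get rbb; options L={ -1, -1/2 } R={ 0 } gives -1/4
step 4: add blue to get rbbb; options L={ -1, -1/2, -1/4 } R={ 0 } gives -1/8
step 5: add blue to get rbbbb; options L={ -1, -1/2, -1/4, -1/8 } R={ 0 } gives -1/16
step 6: add blue to get rbbbbb; options L={ -1, -1/2, -1/4, -1/8, -1/16 } R={ 0 } gives -1/32
step 7: add blue to get rbbbbbb; options L={ -1, -1/2, -1/4, -1/8, -1/16, -1/32 } R={ 0 } gives -1/64
step 8: add red to get rbbbbbbr; options L={ -1, -1/2, -1/4, -1/8, -1/16, -1/32 } R={ -1/64, 0 } gives -3/128
step 9: add blue to get rbbbbbbrb; options L={ -1, -1/2, -1/4, -1/8, -1/16, -1/32, -3/128 } R={ -1/64, 0 } gives -5/256
step 10: add blue to get rbbbbbbrbb; options L={ -1, -1/2, -1/4, -1/8, -1/16, -1/32, -3/128, -5/256 } R={ -1/64, 0 } gives -9/512
step 11: add red to get rbbbbbbrbbr; options L={ -1, -1/2, -1/4, -1/8, -1/16, -1/32, -3/128, -5/256 } R={ -9/512, -1/64, 0 } gives -19/1024
step 12: add blue to get rbbbbbbrbbrb; options L={ -1, -1/2, -1/4, -1/8, -1/16, -1/32, -3/128, -5/256, -19/1024 } R={ -9/512, -1/64, 0 } gives -37/2048
step 13: add red to get rbbbbbbrbbrbr; options L={ -1, -1/2, -1/4, -1/8, -1/16, -1/32, -3/128, -5/256, -19/1024 } R={ -37/2048, -9/512, -1/64, 0 } gives -75/4096
step 14: add blue to get rbbbbbbrbbrbrb; options L={ -1, -1/2, -1/4, -1/8, -1/16, -1/32, -3/128, -5/256, -19/1024, -75/4096 } R={ -37/2048, -9/512, -1/64, 0 } gives -149/8192
step 15: add red to get rbbbbbbrbbrbrbr; options L={ -1, -1/2, -1/4, -1/8, -1/16, -1/32, -3/128, -5/256, -19/1024, -75/4096 } R={ -149/8192, -37/2048, -9/512, -1/64, 0 } gives -299/16384

-299/16384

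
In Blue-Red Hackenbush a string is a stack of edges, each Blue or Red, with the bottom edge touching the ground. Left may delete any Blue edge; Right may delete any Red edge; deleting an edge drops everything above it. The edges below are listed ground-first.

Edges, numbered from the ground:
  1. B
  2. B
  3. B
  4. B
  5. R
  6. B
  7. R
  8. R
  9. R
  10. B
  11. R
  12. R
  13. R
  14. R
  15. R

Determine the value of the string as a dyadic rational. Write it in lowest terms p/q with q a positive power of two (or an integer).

7233/2048

step 1: add B to get B; options L={ 0 } R={ · } so 1
step 2: add B to get BB; options L={ 0 1 } R={ · } so 2
step 3: add B to get BBB; options L={ 0 1 2 } R={ · } so 3
step 4: add B to get BBBB; options L={ 0 1 2 3 } R={ · } so 4
step 5: add R to get BBBBR; options L={ 0 1 2 3 } R={ 4 } so 7/2
step 6: add B to get BBBBRB; options L={ 0 1 2 3 7/2 } R={ 4 } so 15/4
step 7: add R to get BBBBRBR; options L={ 0 1 2 3 7/2 } R={ 15/4 4 } so 29/8
step 8: add R to get BBBBRBRR; options L={ 0 1 2 3 7/2 } R={ 29/8 15/4 4 } so 57/16
step 9: add R to get BBBBRBRRR; options L={ 0 1 2 3 7/2 } R={ 57/16 29/8 15/4 4 } so 113/32
step 10: add B to get BBBBRBRRRB; options L={ 0 1 2 3 7/2 113/32 } R={ 57/16 29/8 15/4 4 } so 227/64
step 11: add R to get BBBBRBRRRBR; options L={ 0 1 2 3 7/2 113/32 } R={ 227/64 57/16 29/8 15/4 4 } so 453/128
step 12: add R to get BBBBRBRRRBRR; options L={ 0 1 2 3 7/2 113/32 } R={ 453/128 227/64 57/16 29/8 15/4 4 } so 905/256
step 13: add R to get BBBBRBRRRBRRR; options L={ 0 1 2 3 7/2 113/32 } R={ 905/256 453/128 227/64 57/16 29/8 15/4 4 } so 1809/512
step 14: add R to get BBBBRBRRRBRRRR; options L={ 0 1 2 3 7/2 113/32 } R={ 1809/512 905/256 453/128 227/64 57/16 29/8 15/4 4 } so 3617/1024
step 15: add R to get BBBBRBRRRBRRRRR; options L={ 0 1 2 3 7/2 113/32 } R={ 3617/1024 1809/512 905/256 453/128 227/64 57/16 29/8 15/4 4 } so 7233/2048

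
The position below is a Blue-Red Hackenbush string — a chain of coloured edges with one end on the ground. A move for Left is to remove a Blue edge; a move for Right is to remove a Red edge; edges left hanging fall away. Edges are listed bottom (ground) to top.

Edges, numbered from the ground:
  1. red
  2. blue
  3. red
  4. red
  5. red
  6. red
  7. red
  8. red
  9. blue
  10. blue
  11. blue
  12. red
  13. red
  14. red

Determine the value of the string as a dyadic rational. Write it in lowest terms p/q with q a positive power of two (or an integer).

Build g(s[:k]) for k = 1..14, string s = red blue red red red red red red blue blue blue red red red.
r: Left { — }, Right { 0 } => simplest -1
rb: Left { -1 }, Right { 0 } => simplest -1/2
rbr: Left { -1 }, Right { -1/2 0 } => simplest -3/4
rbrr: Left { -1 }, Right { -3/4 -1/2 0 } => simplest -7/8
rbrrr: Left { -1 }, Right { -7/8 -3/4 -1/2 0 } => simplest -15/16
rbrrrr: Left { -1 }, Right { -15/16 -7/8 -3/4 -1/2 0 } => simplest -31/32
rbrrrrr: Left { -1 }, Right { -31/32 -15/16 -7/8 -3/4 -1/2 0 } => simplest -63/64
rbrrrrrr: Left { -1 }, Right { -63/64 -31/32 -15/16 -7/8 -3/4 -1/2 0 } => simplest -127/128
rbrrrrrrb: Left { -1 -127/128 }, Right { -63/64 -31/32 -15/16 -7/8 -3/4 -1/2 0 } => simplest -253/256
rbrrrrrrbb: Left { -1 -127/128 -253/256 }, Right { -63/64 -31/32 -15/16 -7/8 -3/4 -1/2 0 } => simplest -505/512
rbrrrrrrbbb: Left { -1 -127/128 -253/256 -505/512 }, Right { -63/64 -31/32 -15/16 -7/8 -3/4 -1/2 0 } => simplest -1009/1024
rbrrrrrrbbbr: Left { -1 -127/128 -253/256 -505/512 }, Right { -1009/1024 -63/64 -31/32 -15/16 -7/8 -3/4 -1/2 0 } => simplest -2019/2048
rbrrrrrrbbbrr: Left { -1 -127/128 -253/256 -505/512 }, Right { -2019/2048 -1009/1024 -63/64 -31/32 -15/16 -7/8 -3/4 -1/2 0 } => simplest -4039/4096
rbrrrrrrbbbrrr: Left { -1 -127/128 -253/256 -505/512 }, Right { -4039/4096 -2019/2048 -1009/1024 -63/64 -31/32 -15/16 -7/8 -3/4 -1/2 0 } => simplest -8079/8192

-8079/8192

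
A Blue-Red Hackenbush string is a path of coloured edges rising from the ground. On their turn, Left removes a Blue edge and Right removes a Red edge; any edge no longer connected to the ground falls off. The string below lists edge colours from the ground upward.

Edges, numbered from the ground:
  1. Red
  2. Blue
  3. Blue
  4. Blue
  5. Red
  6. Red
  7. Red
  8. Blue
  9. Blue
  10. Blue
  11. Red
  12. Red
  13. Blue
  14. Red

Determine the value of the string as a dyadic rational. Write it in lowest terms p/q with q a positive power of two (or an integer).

-1819/8192

edge 1 of 14 (Red): {  | 0 } so -1
edge 2 of 14 (Blue): { -1 | 0 } so -1/2
edge 3 of 14 (Blue): { -1,-1/2 | 0 } so -1/4
edge 4 of 14 (Blue): { -1,-1/2,-1/4 | 0 } so -1/8
edge 5 of 14 (Red): { -1,-1/2,-1/4 | -1/8,0 } so -3/16
edge 6 of 14 (Red): { -1,-1/2,-1/4 | -3/16,-1/8,0 } so -7/32
edge 7 of 14 (Red): { -1,-1/2,-1/4 | -7/32,-3/16,-1/8,0 } so -15/64
edge 8 of 14 (Blue): { -1,-1/2,-1/4,-15/64 | -7/32,-3/16,-1/8,0 } so -29/128
edge 9 of 14 (Blue): { -1,-1/2,-1/4,-15/64,-29/128 | -7/32,-3/16,-1/8,0 } so -57/256
edge 10 of 14 (Blue): { -1,-1/2,-1/4,-15/64,-29/128,-57/256 | -7/32,-3/16,-1/8,0 } so -113/512
edge 11 of 14 (Red): { -1,-1/2,-1/4,-15/64,-29/128,-57/256 | -113/512,-7/32,-3/16,-1/8,0 } so -227/1024
edge 12 of 14 (Red): { -1,-1/2,-1/4,-15/64,-29/128,-57/256 | -227/1024,-113/512,-7/32,-3/16,-1/8,0 } so -455/2048
edge 13 of 14 (Blue): { -1,-1/2,-1/4,-15/64,-29/128,-57/256,-455/2048 | -227/1024,-113/512,-7/32,-3/16,-1/8,0 } so -909/4096
edge 14 of 14 (Red): { -1,-1/2,-1/4,-15/64,-29/128,-57/256,-455/2048 | -909/4096,-227/1024,-113/512,-7/32,-3/16,-1/8,0 } so -1819/8192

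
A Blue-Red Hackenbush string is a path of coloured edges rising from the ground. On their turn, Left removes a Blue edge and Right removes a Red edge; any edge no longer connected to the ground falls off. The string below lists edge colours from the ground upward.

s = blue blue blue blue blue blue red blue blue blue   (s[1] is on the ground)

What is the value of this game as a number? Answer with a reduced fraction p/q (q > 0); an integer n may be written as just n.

b: Left { 0 }, Right {  } → simplest 1
bb: Left { 0, 1 }, Right {  } → simplest 2
bbb: Left { 0, 1, 2 }, Right {  } → simplest 3
bbbb: Left { 0, 1, 2, 3 }, Right {  } → simplest 4
bbbbb: Left { 0, 1, 2, 3, 4 }, Right {  } → simplest 5
bbbbbb: Left { 0, 1, 2, 3, 4, 5 }, Right {  } → simplest 6
bbbbbbr: Left { 0, 1, 2, 3, 4, 5 }, Right { 6 } → simplest 11/2
bbbbbbrb: Left { 0, 1, 2, 3, 4, 5, 11/2 }, Right { 6 } → simplest 23/4
bbbbbbrbb: Left { 0, 1, 2, 3, 4, 5, 11/2, 23/4 }, Right { 6 } → simplest 47/8
bbbbbbrbbb: Left { 0, 1, 2, 3, 4, 5, 11/2, 23/4, 47/8 }, Right { 6 } → simplest 95/16

95/16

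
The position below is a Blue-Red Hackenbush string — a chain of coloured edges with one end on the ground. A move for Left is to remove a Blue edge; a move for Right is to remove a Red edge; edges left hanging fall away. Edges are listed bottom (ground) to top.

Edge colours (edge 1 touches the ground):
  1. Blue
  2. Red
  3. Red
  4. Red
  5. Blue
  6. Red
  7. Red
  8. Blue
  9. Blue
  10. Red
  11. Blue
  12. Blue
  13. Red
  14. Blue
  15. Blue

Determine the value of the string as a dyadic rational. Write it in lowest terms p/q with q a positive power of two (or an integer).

B: Left { 0 }, Right { ∅ } → simplest 1
BR: Left { 0 }, Right { 1 } → simplest 1/2
BRR: Left { 0 }, Right { 1/2, 1 } → simplest 1/4
BRRR: Left { 0 }, Right { 1/4, 1/2, 1 } → simplest 1/8
BRRRB: Left { 0, 1/8 }, Right { 1/4, 1/2, 1 } → simplest 3/16
BRRRBR: Left { 0, 1/8 }, Right { 3/16, 1/4, 1/2, 1 } → simplest 5/32
BRRRBRR: Left { 0, 1/8 }, Right { 5/32, 3/16, 1/4, 1/2, 1 } → simplest 9/64
BRRRBRRB: Left { 0, 1/8, 9/64 }, Right { 5/32, 3/16, 1/4, 1/2, 1 } → simplest 19/128
BRRRBRRBB: Left { 0, 1/8, 9/64, 19/128 }, Right { 5/32, 3/16, 1/4, 1/2, 1 } → simplest 39/256
BRRRBRRBBR: Left { 0, 1/8, 9/64, 19/128 }, Right { 39/256, 5/32, 3/16, 1/4, 1/2, 1 } → simplest 77/512
BRRRBRRBBRB: Left { 0, 1/8, 9/64, 19/128, 77/512 }, Right { 39/256, 5/32, 3/16, 1/4, 1/2, 1 } → simplest 155/1024
BRRRBRRBBRBB: Left { 0, 1/8, 9/64, 19/128, 77/512, 155/1024 }, Right { 39/256, 5/32, 3/16, 1/4, 1/2, 1 } → simplest 311/2048
BRRRBRRBBRBBR: Left { 0, 1/8, 9/64, 19/128, 77/512, 155/1024 }, Right { 311/2048, 39/256, 5/32, 3/16, 1/4, 1/2, 1 } → simplest 621/4096
BRRRBRRBBRBBRB: Left { 0, 1/8, 9/64, 19/128, 77/512, 155/1024, 621/4096 }, Right { 311/2048, 39/256, 5/32, 3/16, 1/4, 1/2, 1 } → simplest 1243/8192
BRRRBRRBBRBBRBB: Left { 0, 1/8, 9/64, 19/128, 77/512, 155/1024, 621/4096, 1243/8192 }, Right { 311/2048, 39/256, 5/32, 3/16, 1/4, 1/2, 1 } → simplest 2487/16384

2487/16384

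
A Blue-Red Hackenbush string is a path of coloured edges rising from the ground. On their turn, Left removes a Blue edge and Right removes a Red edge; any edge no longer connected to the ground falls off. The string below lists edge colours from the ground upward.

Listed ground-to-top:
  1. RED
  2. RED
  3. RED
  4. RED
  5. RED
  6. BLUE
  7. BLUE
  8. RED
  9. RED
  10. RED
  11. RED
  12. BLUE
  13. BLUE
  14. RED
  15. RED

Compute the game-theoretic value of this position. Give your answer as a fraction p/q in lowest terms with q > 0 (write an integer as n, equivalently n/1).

R: Left { none }, Right { 0 } ⇒ simplest -1
RR: Left { none }, Right { -1 0 } ⇒ simplest -2
RRR: Left { none }, Right { -2 -1 0 } ⇒ simplest -3
RRRR: Left { none }, Right { -3 -2 -1 0 } ⇒ simplest -4
RRRRR: Left { none }, Right { -4 -3 -2 -1 0 } ⇒ simplest -5
RRRRRB: Left { -5 }, Right { -4 -3 -2 -1 0 } ⇒ simplest -9/2
RRRRRBB: Left { -5 -9/2 }, Right { -4 -3 -2 -1 0 } ⇒ simplest -17/4
RRRRRBBR: Left { -5 -9/2 }, Right { -17/4 -4 -3 -2 -1 0 } ⇒ simplest -35/8
RRRRRBBRR: Left { -5 -9/2 }, Right { -35/8 -17/4 -4 -3 -2 -1 0 } ⇒ simplest -71/16
RRRRRBBRRR: Left { -5 -9/2 }, Right { -71/16 -35/8 -17/4 -4 -3 -2 -1 0 } ⇒ simplest -143/32
RRRRRBBRRRR: Left { -5 -9/2 }, Right { -143/32 -71/16 -35/8 -17/4 -4 -3 -2 -1 0 } ⇒ simplest -287/64
RRRRRBBRRRRB: Left { -5 -9/2 -287/64 }, Right { -143/32 -71/16 -35/8 -17/4 -4 -3 -2 -1 0 } ⇒ simplest -573/128
RRRRRBBRRRRBB: Left { -5 -9/2 -287/64 -573/128 }, Right { -143/32 -71/16 -35/8 -17/4 -4 -3 -2 -1 0 } ⇒ simplest -1145/256
RRRRRBBRRRRBBR: Left { -5 -9/2 -287/64 -573/128 }, Right { -1145/256 -143/32 -71/16 -35/8 -17/4 -4 -3 -2 -1 0 } ⇒ simplest -2291/512
RRRRRBBRRRRBBRR: Left { -5 -9/2 -287/64 -573/128 }, Right { -2291/512 -1145/256 -143/32 -71/16 -35/8 -17/4 -4 -3 -2 -1 0 } ⇒ simplest -4583/1024

-4583/1024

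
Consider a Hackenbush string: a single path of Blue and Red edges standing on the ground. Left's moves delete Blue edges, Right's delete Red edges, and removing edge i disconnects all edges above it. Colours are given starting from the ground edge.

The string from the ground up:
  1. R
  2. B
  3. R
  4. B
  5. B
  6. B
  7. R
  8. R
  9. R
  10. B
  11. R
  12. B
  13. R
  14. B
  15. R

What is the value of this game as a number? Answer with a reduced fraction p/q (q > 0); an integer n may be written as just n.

Prefix values for R B R B B B R R R B R B R B R via {L|R} + simplicity:
step 1: add R to get R; options L={ — } R={ 0 } gives -1
step 2: add B to get RB; options L={ -1 } R={ 0 } gives -1/2
step 3: add R to get RBR; options L={ -1 } R={ -1/2,0 } gives -3/4
step 4: add B to get RBRB; options L={ -1,-3/4 } R={ -1/2,0 } gives -5/8
step 5: add B to get RBRBB; options L={ -1,-3/4,-5/8 } R={ -1/2,0 } gives -9/16
step 6: add B to get RBRBBB; options L={ -1,-3/4,-5/8,-9/16 } R={ -1/2,0 } gives -17/32
step 7: add R to get RBRBBBR; options L={ -1,-3/4,-5/8,-9/16 } R={ -17/32,-1/2,0 } gives -35/64
step 8: add R to get RBRBBBRR; options L={ -1,-3/4,-5/8,-9/16 } R={ -35/64,-17/32,-1/2,0 } gives -71/128
step 9: add R to get RBRBBBRRR; options L={ -1,-3/4,-5/8,-9/16 } R={ -71/128,-35/64,-17/32,-1/2,0 } gives -143/256
step 10: add B to get RBRBBBRRRB; options L={ -1,-3/4,-5/8,-9/16,-143/256 } R={ -71/128,-35/64,-17/32,-1/2,0 } gives -285/512
step 11: add R to get RBRBBBRRRBR; options L={ -1,-3/4,-5/8,-9/16,-143/256 } R={ -285/512,-71/128,-35/64,-17/32,-1/2,0 } gives -571/1024
step 12: add B to get RBRBBBRRRBRB; options L={ -1,-3/4,-5/8,-9/16,-143/256,-571/1024 } R={ -285/512,-71/128,-35/64,-17/32,-1/2,0 } gives -1141/2048
step 13: add R to get RBRBBBRRRBRBR; options L={ -1,-3/4,-5/8,-9/16,-143/256,-571/1024 } R={ -1141/2048,-285/512,-71/128,-35/64,-17/32,-1/2,0 } gives -2283/4096
step 14: add B to get RBRBBBRRRBRBRB; options L={ -1,-3/4,-5/8,-9/16,-143/256,-571/1024,-2283/4096 } R={ -1141/2048,-285/512,-71/128,-35/64,-17/32,-1/2,0 } gives -4565/8192
step 15: add R to get RBRBBBRRRBRBRBR; options L={ -1,-3/4,-5/8,-9/16,-143/256,-571/1024,-2283/4096 } R={ -4565/8192,-1141/2048,-285/512,-71/128,-35/64,-17/32,-1/2,0 } gives -9131/16384

-9131/16384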